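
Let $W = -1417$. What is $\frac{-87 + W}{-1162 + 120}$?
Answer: $\frac{752}{521} \approx 1.4434$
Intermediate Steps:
$\frac{-87 + W}{-1162 + 120} = \frac{-87 - 1417}{-1162 + 120} = - \frac{1504}{-1042} = \left(-1504\right) \left(- \frac{1}{1042}\right) = \frac{752}{521}$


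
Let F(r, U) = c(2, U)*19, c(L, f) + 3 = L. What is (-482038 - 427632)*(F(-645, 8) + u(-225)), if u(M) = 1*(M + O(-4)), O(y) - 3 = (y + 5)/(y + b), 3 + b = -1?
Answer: 877376715/4 ≈ 2.1934e+8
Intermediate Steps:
b = -4 (b = -3 - 1 = -4)
c(L, f) = -3 + L
O(y) = 3 + (5 + y)/(-4 + y) (O(y) = 3 + (y + 5)/(y - 4) = 3 + (5 + y)/(-4 + y))
F(r, U) = -19 (F(r, U) = (-3 + 2)*19 = -1*19 = -19)
u(M) = 23/8 + M (u(M) = 1*(M + (-7 + 4*(-4))/(-4 - 4)) = 1*(M + (-7 - 16)/(-8)) = 1*(M - ⅛*(-23)) = 1*(M + 23/8) = 1*(23/8 + M) = 23/8 + M)
(-482038 - 427632)*(F(-645, 8) + u(-225)) = (-482038 - 427632)*(-19 + (23/8 - 225)) = -909670*(-19 - 1777/8) = -909670*(-1929/8) = 877376715/4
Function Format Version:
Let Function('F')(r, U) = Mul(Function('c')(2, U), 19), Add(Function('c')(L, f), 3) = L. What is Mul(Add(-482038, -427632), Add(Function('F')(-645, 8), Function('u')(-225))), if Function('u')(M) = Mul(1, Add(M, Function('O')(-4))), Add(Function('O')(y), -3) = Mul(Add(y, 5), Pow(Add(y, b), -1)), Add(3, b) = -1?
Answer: Rational(877376715, 4) ≈ 2.1934e+8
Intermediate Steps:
b = -4 (b = Add(-3, -1) = -4)
Function('c')(L, f) = Add(-3, L)
Function('O')(y) = Add(3, Mul(Pow(Add(-4, y), -1), Add(5, y))) (Function('O')(y) = Add(3, Mul(Add(y, 5), Pow(Add(y, -4), -1))) = Add(3, Mul(Add(5, y), Pow(Add(-4, y), -1))) = Add(3, Mul(Pow(Add(-4, y), -1), Add(5, y))))
Function('F')(r, U) = -19 (Function('F')(r, U) = Mul(Add(-3, 2), 19) = Mul(-1, 19) = -19)
Function('u')(M) = Add(Rational(23, 8), M) (Function('u')(M) = Mul(1, Add(M, Mul(Pow(Add(-4, -4), -1), Add(-7, Mul(4, -4))))) = Mul(1, Add(M, Mul(Pow(-8, -1), Add(-7, -16)))) = Mul(1, Add(M, Mul(Rational(-1, 8), -23))) = Mul(1, Add(M, Rational(23, 8))) = Mul(1, Add(Rational(23, 8), M)) = Add(Rational(23, 8), M))
Mul(Add(-482038, -427632), Add(Function('F')(-645, 8), Function('u')(-225))) = Mul(Add(-482038, -427632), Add(-19, Add(Rational(23, 8), -225))) = Mul(-909670, Add(-19, Rational(-1777, 8))) = Mul(-909670, Rational(-1929, 8)) = Rational(877376715, 4)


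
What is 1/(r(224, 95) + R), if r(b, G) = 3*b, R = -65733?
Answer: -1/65061 ≈ -1.5370e-5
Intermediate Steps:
1/(r(224, 95) + R) = 1/(3*224 - 65733) = 1/(672 - 65733) = 1/(-65061) = -1/65061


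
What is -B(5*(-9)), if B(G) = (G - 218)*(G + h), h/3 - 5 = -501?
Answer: -403179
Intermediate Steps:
h = -1488 (h = 15 + 3*(-501) = 15 - 1503 = -1488)
B(G) = (-1488 + G)*(-218 + G) (B(G) = (G - 218)*(G - 1488) = (-218 + G)*(-1488 + G) = (-1488 + G)*(-218 + G))
-B(5*(-9)) = -(324384 + (5*(-9))**2 - 8530*(-9)) = -(324384 + (-45)**2 - 1706*(-45)) = -(324384 + 2025 + 76770) = -1*403179 = -403179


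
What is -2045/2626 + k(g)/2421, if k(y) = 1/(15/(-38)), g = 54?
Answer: -74363963/95363190 ≈ -0.77980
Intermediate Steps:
k(y) = -38/15 (k(y) = 1/(15*(-1/38)) = 1/(-15/38) = -38/15)
-2045/2626 + k(g)/2421 = -2045/2626 - 38/15/2421 = -2045*1/2626 - 38/15*1/2421 = -2045/2626 - 38/36315 = -74363963/95363190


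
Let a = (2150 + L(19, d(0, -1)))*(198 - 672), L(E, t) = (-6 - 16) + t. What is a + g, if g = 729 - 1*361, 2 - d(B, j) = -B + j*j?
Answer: -1008778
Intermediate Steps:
d(B, j) = 2 + B - j**2 (d(B, j) = 2 - (-B + j*j) = 2 - (-B + j**2) = 2 - (j**2 - B) = 2 + (B - j**2) = 2 + B - j**2)
g = 368 (g = 729 - 361 = 368)
L(E, t) = -22 + t
a = -1009146 (a = (2150 + (-22 + (2 + 0 - 1*(-1)**2)))*(198 - 672) = (2150 + (-22 + (2 + 0 - 1*1)))*(-474) = (2150 + (-22 + (2 + 0 - 1)))*(-474) = (2150 + (-22 + 1))*(-474) = (2150 - 21)*(-474) = 2129*(-474) = -1009146)
a + g = -1009146 + 368 = -1008778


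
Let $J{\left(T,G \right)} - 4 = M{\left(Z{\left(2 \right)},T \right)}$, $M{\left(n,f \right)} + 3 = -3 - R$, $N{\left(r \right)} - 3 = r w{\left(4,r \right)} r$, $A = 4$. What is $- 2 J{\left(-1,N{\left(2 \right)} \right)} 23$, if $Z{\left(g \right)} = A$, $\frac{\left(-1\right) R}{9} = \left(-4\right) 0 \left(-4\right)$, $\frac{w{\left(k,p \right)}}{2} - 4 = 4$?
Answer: $92$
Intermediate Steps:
$w{\left(k,p \right)} = 16$ ($w{\left(k,p \right)} = 8 + 2 \cdot 4 = 8 + 8 = 16$)
$N{\left(r \right)} = 3 + 16 r^{2}$ ($N{\left(r \right)} = 3 + r 16 r = 3 + 16 r r = 3 + 16 r^{2}$)
$R = 0$ ($R = - 9 \left(-4\right) 0 \left(-4\right) = - 9 \cdot 0 \left(-4\right) = \left(-9\right) 0 = 0$)
$Z{\left(g \right)} = 4$
$M{\left(n,f \right)} = -6$ ($M{\left(n,f \right)} = -3 - 3 = -6$)
$J{\left(T,G \right)} = -2$ ($J{\left(T,G \right)} = 4 - 6 = -2$)
$- 2 J{\left(-1,N{\left(2 \right)} \right)} 23 = \left(-2\right) \left(-2\right) 23 = 4 \cdot 23 = 92$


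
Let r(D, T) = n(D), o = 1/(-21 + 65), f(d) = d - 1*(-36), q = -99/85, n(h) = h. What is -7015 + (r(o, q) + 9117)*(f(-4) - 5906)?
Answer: -107120813/2 ≈ -5.3560e+7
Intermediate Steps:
q = -99/85 (q = -99*1/85 = -99/85 ≈ -1.1647)
f(d) = 36 + d (f(d) = d + 36 = 36 + d)
o = 1/44 ≈ 0.022727
r(D, T) = D
-7015 + (r(o, q) + 9117)*(f(-4) - 5906) = -7015 + (1/44 + 9117)*((36 - 4) - 5906) = -7015 + 401149*(32 - 5906)/44 = -7015 + (401149/44)*(-5874) = -7015 - 107106783/2 = -107120813/2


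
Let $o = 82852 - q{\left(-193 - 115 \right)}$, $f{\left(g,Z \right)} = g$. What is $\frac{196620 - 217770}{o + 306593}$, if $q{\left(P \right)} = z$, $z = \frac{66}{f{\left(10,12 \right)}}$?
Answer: $- \frac{17625}{324532} \approx -0.054309$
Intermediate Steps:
$z = \frac{33}{5}$ ($z = \frac{66}{10} = 66 \cdot \frac{1}{10} = \frac{33}{5} \approx 6.6$)
$q{\left(P \right)} = \frac{33}{5}$
$o = \frac{414227}{5}$ ($o = 82852 - \frac{33}{5} = \frac{414227}{5} \approx 82845.0$)
$\frac{196620 - 217770}{o + 306593} = \frac{196620 - 217770}{\frac{414227}{5} + 306593} = - \frac{21150}{\frac{1947192}{5}} = \left(-21150\right) \frac{5}{1947192} = - \frac{17625}{324532}$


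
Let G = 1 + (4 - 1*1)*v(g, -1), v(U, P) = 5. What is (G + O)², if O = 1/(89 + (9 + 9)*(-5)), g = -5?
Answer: 225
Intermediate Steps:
G = 16 (G = 1 + (4 - 1*1)*5 = 1 + (4 - 1)*5 = 1 + 3*5 = 1 + 15 = 16)
O = -1 (O = 1/(89 + 18*(-5)) = 1/(89 - 90) = 1/(-1) = -1)
(G + O)² = (16 - 1)² = 15² = 225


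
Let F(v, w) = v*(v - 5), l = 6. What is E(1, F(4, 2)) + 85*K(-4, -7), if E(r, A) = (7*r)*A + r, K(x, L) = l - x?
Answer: 823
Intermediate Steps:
K(x, L) = 6 - x
F(v, w) = v*(-5 + v)
E(r, A) = r + 7*A*r (E(r, A) = 7*A*r + r = r + 7*A*r)
E(1, F(4, 2)) + 85*K(-4, -7) = 1*(1 + 7*(4*(-5 + 4))) + 85*(6 - 1*(-4)) = 1*(1 + 7*(4*(-1))) + 85*(6 + 4) = 1*(1 + 7*(-4)) + 85*10 = 1*(1 - 28) + 850 = 1*(-27) + 850 = -27 + 850 = 823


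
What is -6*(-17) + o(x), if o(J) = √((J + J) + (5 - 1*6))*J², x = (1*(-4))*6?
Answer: 102 + 4032*I ≈ 102.0 + 4032.0*I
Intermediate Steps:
x = -24 (x = -4*6 = -24)
o(J) = J²*√(-1 + 2*J) (o(J) = √(2*J + (5 - 6))*J² = √(2*J - 1)*J² = √(-1 + 2*J)*J² = J²*√(-1 + 2*J))
-6*(-17) + o(x) = -6*(-17) + (-24)²*√(-1 + 2*(-24)) = 102 + 576*√(-1 - 48) = 102 + 576*√(-49) = 102 + 576*(7*I) = 102 + 4032*I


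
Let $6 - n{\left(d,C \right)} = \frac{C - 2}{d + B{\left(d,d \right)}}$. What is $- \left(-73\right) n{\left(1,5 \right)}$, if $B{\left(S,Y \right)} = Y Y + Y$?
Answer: $365$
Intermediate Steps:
$B{\left(S,Y \right)} = Y + Y^{2}$ ($B{\left(S,Y \right)} = Y^{2} + Y = Y + Y^{2}$)
$n{\left(d,C \right)} = 6 - \frac{-2 + C}{d + d \left(1 + d\right)}$ ($n{\left(d,C \right)} = 6 - \frac{C - 2}{d + d \left(1 + d\right)} = 6 - \frac{-2 + C}{d + d \left(1 + d\right)}$)
$- \left(-73\right) n{\left(1,5 \right)} = - \left(-73\right) \frac{2 - 5 + 6 \cdot 1^{2} + 12 \cdot 1}{1 \left(2 + 1\right)} = - \left(-73\right) 1 \cdot \frac{1}{3} \left(2 - 5 + 6 \cdot 1 + 12\right) = - \left(-73\right) 1 \cdot \frac{1}{3} \left(2 - 5 + 6 + 12\right) = - \left(-73\right) 1 \cdot \frac{1}{3} \cdot 15 = - \left(-73\right) 5 = \left(-1\right) \left(-365\right) = 365$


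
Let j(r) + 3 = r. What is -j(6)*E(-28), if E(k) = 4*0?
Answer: 0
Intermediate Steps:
E(k) = 0
j(r) = -3 + r
-j(6)*E(-28) = -(-3 + 6)*0 = -3*0 = -1*0 = 0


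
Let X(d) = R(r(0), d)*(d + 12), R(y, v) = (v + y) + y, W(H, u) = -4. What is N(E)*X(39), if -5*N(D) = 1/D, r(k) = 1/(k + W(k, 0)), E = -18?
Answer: 1309/60 ≈ 21.817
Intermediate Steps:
r(k) = 1/(-4 + k) (r(k) = 1/(k - 4) = 1/(-4 + k))
R(y, v) = v + 2*y
N(D) = -1/(5*D)
X(d) = (12 + d)*(-½ + d) (X(d) = (d + 2/(-4 + 0))*(d + 12) = (d + 2/(-4))*(12 + d) = (d + 2*(-¼))*(12 + d) = (d - ½)*(12 + d) = (-½ + d)*(12 + d) = (12 + d)*(-½ + d))
N(E)*X(39) = (-⅕/(-18))*((-1 + 2*39)*(12 + 39)/2) = (-⅕*(-1/18))*((½)*(-1 + 78)*51) = ((½)*77*51)/90 = (1/90)*(3927/2) = 1309/60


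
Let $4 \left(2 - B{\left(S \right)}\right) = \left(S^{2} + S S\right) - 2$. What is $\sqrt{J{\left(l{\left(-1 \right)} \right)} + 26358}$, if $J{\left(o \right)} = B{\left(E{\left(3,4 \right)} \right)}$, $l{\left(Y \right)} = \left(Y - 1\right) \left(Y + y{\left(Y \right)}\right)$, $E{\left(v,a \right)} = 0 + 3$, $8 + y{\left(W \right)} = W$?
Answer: $2 \sqrt{6589} \approx 162.35$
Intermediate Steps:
$y{\left(W \right)} = -8 + W$
$E{\left(v,a \right)} = 3$
$l{\left(Y \right)} = \left(-1 + Y\right) \left(-8 + 2 Y\right)$ ($l{\left(Y \right)} = \left(Y - 1\right) \left(Y + \left(-8 + Y\right)\right) = \left(-1 + Y\right) \left(-8 + 2 Y\right)$)
$B{\left(S \right)} = \frac{5}{2} - \frac{S^{2}}{2}$ ($B{\left(S \right)} = 2 - \frac{\left(S^{2} + S S\right) - 2}{4} = 2 - \frac{\left(S^{2} + S^{2}\right) - 2}{4} = 2 - \frac{2 S^{2} - 2}{4} = 2 - \frac{-2 + 2 S^{2}}{4} = 2 - \left(- \frac{1}{2} + \frac{S^{2}}{2}\right) = \frac{5}{2} - \frac{S^{2}}{2}$)
$J{\left(o \right)} = -2$ ($J{\left(o \right)} = \frac{5}{2} - \frac{3^{2}}{2} = \frac{5}{2} - \frac{9}{2} = -2$)
$\sqrt{J{\left(l{\left(-1 \right)} \right)} + 26358} = \sqrt{-2 + 26358} = \sqrt{26356} = 2 \sqrt{6589}$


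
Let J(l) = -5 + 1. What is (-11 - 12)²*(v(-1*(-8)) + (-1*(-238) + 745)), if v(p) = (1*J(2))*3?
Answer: 513659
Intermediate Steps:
J(l) = -4
v(p) = -12 (v(p) = (1*(-4))*3 = -4*3 = -12)
(-11 - 12)²*(v(-1*(-8)) + (-1*(-238) + 745)) = (-11 - 12)²*(-12 + (-1*(-238) + 745)) = (-23)²*(-12 + (238 + 745)) = 529*(-12 + 983) = 529*971 = 513659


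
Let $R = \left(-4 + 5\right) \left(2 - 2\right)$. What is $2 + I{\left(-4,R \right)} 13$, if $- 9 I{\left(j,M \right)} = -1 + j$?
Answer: $\frac{83}{9} \approx 9.2222$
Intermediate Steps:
$R = 0$ ($R = 1 \cdot 0 = 0$)
$I{\left(j,M \right)} = \frac{1}{9} - \frac{j}{9}$ ($I{\left(j,M \right)} = - \frac{-1 + j}{9} = \frac{1}{9} - \frac{j}{9}$)
$2 + I{\left(-4,R \right)} 13 = 2 + \left(\frac{1}{9} - - \frac{4}{9}\right) 13 = 2 + \left(\frac{1}{9} + \frac{4}{9}\right) 13 = 2 + \frac{5}{9} \cdot 13 = 2 + \frac{65}{9} = \frac{83}{9}$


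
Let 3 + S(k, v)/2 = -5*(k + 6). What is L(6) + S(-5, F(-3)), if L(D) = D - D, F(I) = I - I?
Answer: -16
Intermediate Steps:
F(I) = 0
S(k, v) = -66 - 10*k (S(k, v) = -6 + 2*(-5*(k + 6)) = -6 + 2*(-5*(6 + k)) = -6 + 2*(-30 - 5*k) = -6 + (-60 - 10*k) = -66 - 10*k)
L(D) = 0
L(6) + S(-5, F(-3)) = 0 + (-66 - 10*(-5)) = 0 + (-66 + 50) = 0 - 16 = -16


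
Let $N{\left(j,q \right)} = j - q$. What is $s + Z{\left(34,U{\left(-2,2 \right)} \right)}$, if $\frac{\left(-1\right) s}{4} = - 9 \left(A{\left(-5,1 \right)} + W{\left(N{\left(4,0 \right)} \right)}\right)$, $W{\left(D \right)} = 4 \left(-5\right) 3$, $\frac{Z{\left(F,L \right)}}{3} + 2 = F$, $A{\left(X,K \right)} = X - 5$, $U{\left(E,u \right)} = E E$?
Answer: $-2424$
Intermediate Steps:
$U{\left(E,u \right)} = E^{2}$
$A{\left(X,K \right)} = -5 + X$ ($A{\left(X,K \right)} = X - 5 = -5 + X$)
$Z{\left(F,L \right)} = -6 + 3 F$
$W{\left(D \right)} = -60$ ($W{\left(D \right)} = \left(-20\right) 3 = -60$)
$s = -2520$ ($s = - 4 \left(- 9 \left(\left(-5 - 5\right) - 60\right)\right) = - 4 \left(- 9 \left(-10 - 60\right)\right) = - 4 \left(\left(-9\right) \left(-70\right)\right) = \left(-4\right) 630 = -2520$)
$s + Z{\left(34,U{\left(-2,2 \right)} \right)} = -2520 + \left(-6 + 3 \cdot 34\right) = -2520 + \left(-6 + 102\right) = -2520 + 96 = -2424$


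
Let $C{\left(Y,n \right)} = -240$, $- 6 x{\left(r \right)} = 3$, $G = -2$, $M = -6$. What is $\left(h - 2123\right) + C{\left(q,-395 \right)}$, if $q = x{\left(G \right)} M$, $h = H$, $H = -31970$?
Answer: $-34333$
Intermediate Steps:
$x{\left(r \right)} = - \frac{1}{2}$ ($x{\left(r \right)} = \left(- \frac{1}{6}\right) 3 = - \frac{1}{2}$)
$h = -31970$
$q = 3$ ($q = \left(- \frac{1}{2}\right) \left(-6\right) = 3$)
$\left(h - 2123\right) + C{\left(q,-395 \right)} = \left(-31970 - 2123\right) - 240 = -34093 - 240 = -34333$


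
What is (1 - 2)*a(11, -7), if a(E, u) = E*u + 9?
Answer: 68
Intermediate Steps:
a(E, u) = 9 + E*u
(1 - 2)*a(11, -7) = (1 - 2)*(9 + 11*(-7)) = -(9 - 77) = -1*(-68) = 68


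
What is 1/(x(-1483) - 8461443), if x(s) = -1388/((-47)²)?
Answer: -2209/18691328975 ≈ -1.1818e-7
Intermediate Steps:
x(s) = -1388/2209
1/(x(-1483) - 8461443) = 1/(-1388/2209 - 8461443) = 1/(-18691328975/2209) = -2209/18691328975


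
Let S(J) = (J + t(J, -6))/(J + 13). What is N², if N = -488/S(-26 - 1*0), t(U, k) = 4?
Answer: 10061584/121 ≈ 83154.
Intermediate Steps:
S(J) = (4 + J)/(13 + J) (S(J) = (J + 4)/(J + 13) = (4 + J)/(13 + J))
N = -3172/11 (N = -488*(13 + (-26 - 1*0))/(4 + (-26 - 1*0)) = -488*(13 + (-26 + 0))/(4 + (-26 + 0)) = -488*(13 - 26)/(4 - 26) = -488/(-22/(-13)) = -488/((-1/13*(-22))) = -488/22/13 = -488*13/22 = -3172/11 ≈ -288.36)
N² = (-3172/11)² = 10061584/121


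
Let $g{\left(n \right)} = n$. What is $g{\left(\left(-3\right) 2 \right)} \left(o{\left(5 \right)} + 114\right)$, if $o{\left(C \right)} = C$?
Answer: $-714$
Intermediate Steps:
$g{\left(\left(-3\right) 2 \right)} \left(o{\left(5 \right)} + 114\right) = \left(-3\right) 2 \left(5 + 114\right) = \left(-6\right) 119 = -714$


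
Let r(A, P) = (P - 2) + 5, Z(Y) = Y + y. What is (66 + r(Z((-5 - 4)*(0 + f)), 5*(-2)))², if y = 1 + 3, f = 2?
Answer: 3481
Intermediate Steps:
y = 4
Z(Y) = 4 + Y (Z(Y) = Y + 4 = 4 + Y)
r(A, P) = 3 + P (r(A, P) = (-2 + P) + 5 = 3 + P)
(66 + r(Z((-5 - 4)*(0 + f)), 5*(-2)))² = (66 + (3 + 5*(-2)))² = (66 + (3 - 10))² = (66 - 7)² = 59² = 3481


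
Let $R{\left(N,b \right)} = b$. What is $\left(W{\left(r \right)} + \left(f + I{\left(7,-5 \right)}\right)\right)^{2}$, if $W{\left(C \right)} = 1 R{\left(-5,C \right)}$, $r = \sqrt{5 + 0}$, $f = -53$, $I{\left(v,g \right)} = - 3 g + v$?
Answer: $\left(31 - \sqrt{5}\right)^{2} \approx 827.36$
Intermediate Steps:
$I{\left(v,g \right)} = v - 3 g$
$r = \sqrt{5} \approx 2.2361$
$W{\left(C \right)} = C$ ($W{\left(C \right)} = 1 C = C$)
$\left(W{\left(r \right)} + \left(f + I{\left(7,-5 \right)}\right)\right)^{2} = \left(\sqrt{5} + \left(-53 + \left(7 - -15\right)\right)\right)^{2} = \left(\sqrt{5} + \left(-53 + \left(7 + 15\right)\right)\right)^{2} = \left(\sqrt{5} + \left(-53 + 22\right)\right)^{2} = \left(\sqrt{5} - 31\right)^{2} = \left(-31 + \sqrt{5}\right)^{2}$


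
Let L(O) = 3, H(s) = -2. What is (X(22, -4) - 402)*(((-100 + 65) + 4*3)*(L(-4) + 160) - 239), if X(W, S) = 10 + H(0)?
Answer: 1571272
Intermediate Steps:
X(W, S) = 8 (X(W, S) = 10 - 2 = 8)
(X(22, -4) - 402)*(((-100 + 65) + 4*3)*(L(-4) + 160) - 239) = (8 - 402)*(((-100 + 65) + 4*3)*(3 + 160) - 239) = -394*((-35 + 12)*163 - 239) = -394*(-23*163 - 239) = -394*(-3749 - 239) = -394*(-3988) = 1571272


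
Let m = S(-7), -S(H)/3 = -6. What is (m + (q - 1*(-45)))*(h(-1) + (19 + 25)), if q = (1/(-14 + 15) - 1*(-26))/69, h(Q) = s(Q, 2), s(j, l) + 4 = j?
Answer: 56862/23 ≈ 2472.3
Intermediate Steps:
s(j, l) = -4 + j
h(Q) = -4 + Q
q = 9/23 (q = (1/1 + 26)*(1/69) = (1 + 26)*(1/69) = 27*(1/69) = 9/23 ≈ 0.39130)
S(H) = 18 (S(H) = -3*(-6) = 18)
m = 18
(m + (q - 1*(-45)))*(h(-1) + (19 + 25)) = (18 + (9/23 - 1*(-45)))*((-4 - 1) + (19 + 25)) = (18 + (9/23 + 45))*(-5 + 44) = (18 + 1044/23)*39 = (1458/23)*39 = 56862/23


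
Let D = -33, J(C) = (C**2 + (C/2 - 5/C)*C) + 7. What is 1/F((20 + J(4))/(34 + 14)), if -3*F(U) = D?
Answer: 1/11 ≈ 0.090909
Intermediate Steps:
J(C) = 7 + C**2 + C*(C/2 - 5/C) (J(C) = (C**2 + (C*(1/2) - 5/C)*C) + 7 = (C**2 + (C/2 - 5/C)*C) + 7 = (C**2 + C*(C/2 - 5/C)) + 7 = 7 + C**2 + C*(C/2 - 5/C))
F(U) = 11 (F(U) = -1/3*(-33) = 11)
1/F((20 + J(4))/(34 + 14)) = 1/11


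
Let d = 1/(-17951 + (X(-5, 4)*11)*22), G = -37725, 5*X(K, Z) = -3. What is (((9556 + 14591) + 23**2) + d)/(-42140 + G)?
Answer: -2232709151/7226265065 ≈ -0.30897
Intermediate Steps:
X(K, Z) = -3/5 (X(K, Z) = (1/5)*(-3) = -3/5)
d = -5/90481 (d = 1/(-17951 - 3/5*11*22) = 1/(-17951 - 33/5*22) = 1/(-17951 - 726/5) = 1/(-90481/5) = -5/90481 ≈ -5.5260e-5)
(((9556 + 14591) + 23**2) + d)/(-42140 + G) = (((9556 + 14591) + 23**2) - 5/90481)/(-42140 - 37725) = ((24147 + 529) - 5/90481)/(-79865) = (24676 - 5/90481)*(-1/79865) = (2232709151/90481)*(-1/79865) = -2232709151/7226265065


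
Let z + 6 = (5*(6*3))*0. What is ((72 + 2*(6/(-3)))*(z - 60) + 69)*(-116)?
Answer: 512604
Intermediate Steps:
z = -6 (z = -6 + (5*(6*3))*0 = -6 + (5*18)*0 = -6 + 90*0 = -6 + 0 = -6)
((72 + 2*(6/(-3)))*(z - 60) + 69)*(-116) = ((72 + 2*(6/(-3)))*(-6 - 60) + 69)*(-116) = ((72 + 2*(6*(-⅓)))*(-66) + 69)*(-116) = ((72 + 2*(-2))*(-66) + 69)*(-116) = ((72 - 4)*(-66) + 69)*(-116) = (68*(-66) + 69)*(-116) = (-4488 + 69)*(-116) = -4419*(-116) = 512604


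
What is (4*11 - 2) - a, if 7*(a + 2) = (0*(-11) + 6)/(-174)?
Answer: 8933/203 ≈ 44.005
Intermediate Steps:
a = -407/203 (a = -2 + ((0*(-11) + 6)/(-174))/7 = -2 + ((0 + 6)*(-1/174))/7 = -2 + (6*(-1/174))/7 = -2 + (⅐)*(-1/29) = -2 - 1/203 = -407/203 ≈ -2.0049)
(4*11 - 2) - a = (4*11 - 2) - 1*(-407/203) = (44 - 2) + 407/203 = 42 + 407/203 = 8933/203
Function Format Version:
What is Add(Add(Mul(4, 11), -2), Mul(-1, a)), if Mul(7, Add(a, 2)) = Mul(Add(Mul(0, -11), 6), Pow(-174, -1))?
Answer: Rational(8933, 203) ≈ 44.005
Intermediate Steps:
a = Rational(-407, 203) (a = Add(-2, Mul(Rational(1, 7), Mul(Add(Mul(0, -11), 6), Pow(-174, -1)))) = Add(-2, Mul(Rational(1, 7), Mul(Add(0, 6), Rational(-1, 174)))) = Add(-2, Mul(Rational(1, 7), Mul(6, Rational(-1, 174)))) = Add(-2, Mul(Rational(1, 7), Rational(-1, 29))) = Add(-2, Rational(-1, 203)) = Rational(-407, 203) ≈ -2.0049)
Add(Add(Mul(4, 11), -2), Mul(-1, a)) = Add(Add(Mul(4, 11), -2), Mul(-1, Rational(-407, 203))) = Add(Add(44, -2), Rational(407, 203)) = Add(42, Rational(407, 203)) = Rational(8933, 203)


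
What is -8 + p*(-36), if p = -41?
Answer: 1468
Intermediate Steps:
-8 + p*(-36) = -8 - 41*(-36) = -8 + 1476 = 1468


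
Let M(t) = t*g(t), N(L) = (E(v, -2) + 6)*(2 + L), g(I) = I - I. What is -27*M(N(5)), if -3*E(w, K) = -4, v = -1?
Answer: 0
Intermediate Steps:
g(I) = 0
E(w, K) = 4/3 (E(w, K) = -⅓*(-4) = 4/3)
N(L) = 44/3 + 22*L/3 (N(L) = (4/3 + 6)*(2 + L) = 22*(2 + L)/3 = 44/3 + 22*L/3)
M(t) = 0 (M(t) = t*0 = 0)
-27*M(N(5)) = -27*0 = 0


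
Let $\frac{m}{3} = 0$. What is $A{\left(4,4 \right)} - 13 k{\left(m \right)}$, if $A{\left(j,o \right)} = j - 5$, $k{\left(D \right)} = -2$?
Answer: $25$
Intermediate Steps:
$m = 0$ ($m = 3 \cdot 0 = 0$)
$A{\left(j,o \right)} = -5 + j$
$A{\left(4,4 \right)} - 13 k{\left(m \right)} = \left(-5 + 4\right) - -26 = -1 + 26 = 25$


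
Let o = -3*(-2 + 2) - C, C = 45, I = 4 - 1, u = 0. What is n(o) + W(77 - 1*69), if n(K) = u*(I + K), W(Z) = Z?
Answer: 8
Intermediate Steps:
I = 3
o = -45 (o = -3*(-2 + 2) - 1*45 = -3*0 - 45 = 0 - 45 = -45)
n(K) = 0 (n(K) = 0*(3 + K) = 0)
n(o) + W(77 - 1*69) = 0 + (77 - 1*69) = 0 + (77 - 69) = 0 + 8 = 8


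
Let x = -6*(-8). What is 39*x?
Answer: 1872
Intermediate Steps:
x = 48
39*x = 39*48 = 1872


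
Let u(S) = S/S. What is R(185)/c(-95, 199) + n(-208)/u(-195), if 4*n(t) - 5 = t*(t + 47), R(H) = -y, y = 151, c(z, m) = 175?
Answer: 5860671/700 ≈ 8372.4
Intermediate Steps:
u(S) = 1
R(H) = -151 (R(H) = -1*151 = -151)
n(t) = 5/4 + t*(47 + t)/4 (n(t) = 5/4 + (t*(t + 47))/4 = 5/4 + (t*(47 + t))/4 = 5/4 + t*(47 + t)/4)
R(185)/c(-95, 199) + n(-208)/u(-195) = -151/175 + (5/4 + (1/4)*(-208)**2 + (47/4)*(-208))/1 = -151*1/175 + (5/4 + (1/4)*43264 - 2444)*1 = -151/175 + (5/4 + 10816 - 2444)*1 = -151/175 + (33493/4)*1 = -151/175 + 33493/4 = 5860671/700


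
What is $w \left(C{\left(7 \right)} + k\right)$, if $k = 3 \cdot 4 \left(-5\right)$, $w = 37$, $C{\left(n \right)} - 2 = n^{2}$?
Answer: $-333$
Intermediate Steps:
$C{\left(n \right)} = 2 + n^{2}$
$k = -60$ ($k = 12 \left(-5\right) = -60$)
$w \left(C{\left(7 \right)} + k\right) = 37 \left(\left(2 + 7^{2}\right) - 60\right) = 37 \left(\left(2 + 49\right) - 60\right) = 37 \left(51 - 60\right) = 37 \left(-9\right) = -333$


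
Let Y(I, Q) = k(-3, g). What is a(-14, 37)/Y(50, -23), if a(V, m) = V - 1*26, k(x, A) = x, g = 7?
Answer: 40/3 ≈ 13.333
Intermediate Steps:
a(V, m) = -26 + V (a(V, m) = V - 26 = -26 + V)
Y(I, Q) = -3
a(-14, 37)/Y(50, -23) = (-26 - 14)/(-3) = -40*(-⅓) = 40/3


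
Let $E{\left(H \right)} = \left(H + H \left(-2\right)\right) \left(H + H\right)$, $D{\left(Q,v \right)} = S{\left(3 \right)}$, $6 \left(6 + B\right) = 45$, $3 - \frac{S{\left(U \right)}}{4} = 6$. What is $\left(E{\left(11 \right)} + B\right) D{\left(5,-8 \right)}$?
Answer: $2886$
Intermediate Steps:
$S{\left(U \right)} = -12$ ($S{\left(U \right)} = 12 - 24 = -12$)
$B = \frac{3}{2}$ ($B = -6 + \frac{1}{6} \cdot 45 = -6 + \frac{15}{2} = \frac{3}{2} \approx 1.5$)
$D{\left(Q,v \right)} = -12$
$E{\left(H \right)} = - 2 H^{2}$ ($E{\left(H \right)} = \left(H - 2 H\right) 2 H = - H 2 H = - 2 H^{2}$)
$\left(E{\left(11 \right)} + B\right) D{\left(5,-8 \right)} = \left(- 2 \cdot 11^{2} + \frac{3}{2}\right) \left(-12\right) = \left(\left(-2\right) 121 + \frac{3}{2}\right) \left(-12\right) = \left(-242 + \frac{3}{2}\right) \left(-12\right) = \left(- \frac{481}{2}\right) \left(-12\right) = 2886$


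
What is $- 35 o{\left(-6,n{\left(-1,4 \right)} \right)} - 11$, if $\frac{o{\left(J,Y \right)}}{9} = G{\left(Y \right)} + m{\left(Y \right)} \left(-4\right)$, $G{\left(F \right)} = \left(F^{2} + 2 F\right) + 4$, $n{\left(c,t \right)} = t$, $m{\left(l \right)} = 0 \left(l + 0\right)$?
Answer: $-8831$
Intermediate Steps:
$m{\left(l \right)} = 0$ ($m{\left(l \right)} = 0 l = 0$)
$G{\left(F \right)} = 4 + F^{2} + 2 F$
$o{\left(J,Y \right)} = 36 + 9 Y^{2} + 18 Y$ ($o{\left(J,Y \right)} = 9 \left(\left(4 + Y^{2} + 2 Y\right) + 0 \left(-4\right)\right) = 9 \left(\left(4 + Y^{2} + 2 Y\right) + 0\right) = 9 \left(4 + Y^{2} + 2 Y\right) = 36 + 9 Y^{2} + 18 Y$)
$- 35 o{\left(-6,n{\left(-1,4 \right)} \right)} - 11 = - 35 \left(36 + 9 \cdot 4^{2} + 18 \cdot 4\right) - 11 = - 35 \left(36 + 9 \cdot 16 + 72\right) - 11 = - 35 \left(36 + 144 + 72\right) - 11 = \left(-35\right) 252 - 11 = -8820 - 11 = -8831$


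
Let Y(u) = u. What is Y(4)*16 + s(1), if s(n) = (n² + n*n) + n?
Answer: 67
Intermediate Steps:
s(n) = n + 2*n² (s(n) = (n² + n²) + n = 2*n² + n = n + 2*n²)
Y(4)*16 + s(1) = 4*16 + 1*(1 + 2*1) = 64 + 1*(1 + 2) = 64 + 1*3 = 64 + 3 = 67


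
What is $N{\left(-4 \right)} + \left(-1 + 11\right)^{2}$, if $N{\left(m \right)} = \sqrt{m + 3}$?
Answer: $100 + i \approx 100.0 + 1.0 i$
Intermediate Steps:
$N{\left(m \right)} = \sqrt{3 + m}$
$N{\left(-4 \right)} + \left(-1 + 11\right)^{2} = \sqrt{3 - 4} + \left(-1 + 11\right)^{2} = \sqrt{-1} + 10^{2} = i + 100 = 100 + i$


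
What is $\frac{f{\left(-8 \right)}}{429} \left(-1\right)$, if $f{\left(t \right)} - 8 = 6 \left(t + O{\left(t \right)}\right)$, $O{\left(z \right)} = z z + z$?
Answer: $- \frac{296}{429} \approx -0.68998$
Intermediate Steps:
$O{\left(z \right)} = z + z^{2}$ ($O{\left(z \right)} = z^{2} + z = z + z^{2}$)
$f{\left(t \right)} = 8 + 6 t + 6 t \left(1 + t\right)$ ($f{\left(t \right)} = 8 + 6 \left(t + t \left(1 + t\right)\right) = 8 + \left(6 t + 6 t \left(1 + t\right)\right) = 8 + 6 t + 6 t \left(1 + t\right)$)
$\frac{f{\left(-8 \right)}}{429} \left(-1\right) = \frac{8 + 6 \left(-8\right)^{2} + 12 \left(-8\right)}{429} \left(-1\right) = \left(8 + 6 \cdot 64 - 96\right) \frac{1}{429} \left(-1\right) = \left(8 + 384 - 96\right) \frac{1}{429} \left(-1\right) = 296 \cdot \frac{1}{429} \left(-1\right) = \frac{296}{429} \left(-1\right) = - \frac{296}{429}$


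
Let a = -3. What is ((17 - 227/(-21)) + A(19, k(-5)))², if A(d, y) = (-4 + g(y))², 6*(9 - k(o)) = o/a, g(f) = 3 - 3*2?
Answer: 2601769/441 ≈ 5899.7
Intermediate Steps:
g(f) = -3 (g(f) = 3 - 6 = -3)
k(o) = 9 + o/18 (k(o) = 9 - o/(6*(-3)) = 9 - o*(-1)/(6*3) = 9 - (-1)*o/18 = 9 + o/18)
A(d, y) = 49 (A(d, y) = (-4 - 3)² = (-7)² = 49)
((17 - 227/(-21)) + A(19, k(-5)))² = ((17 - 227/(-21)) + 49)² = ((17 - 227*(-1)/21) + 49)² = ((17 - 1*(-227/21)) + 49)² = ((17 + 227/21) + 49)² = (584/21 + 49)² = (1613/21)² = 2601769/441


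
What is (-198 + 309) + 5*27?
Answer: 246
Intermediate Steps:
(-198 + 309) + 5*27 = 111 + 135 = 246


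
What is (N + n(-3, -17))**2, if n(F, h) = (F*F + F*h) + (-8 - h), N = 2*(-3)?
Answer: 3969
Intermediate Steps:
N = -6
n(F, h) = -8 + F**2 - h + F*h (n(F, h) = (F**2 + F*h) + (-8 - h) = -8 + F**2 - h + F*h)
(N + n(-3, -17))**2 = (-6 + (-8 + (-3)**2 - 1*(-17) - 3*(-17)))**2 = (-6 + (-8 + 9 + 17 + 51))**2 = (-6 + 69)**2 = 63**2 = 3969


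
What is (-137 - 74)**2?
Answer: 44521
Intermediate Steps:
(-137 - 74)**2 = (-211)**2 = 44521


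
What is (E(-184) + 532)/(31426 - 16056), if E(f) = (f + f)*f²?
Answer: -6229238/7685 ≈ -810.57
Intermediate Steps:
E(f) = 2*f³ (E(f) = (2*f)*f² = 2*f³)
(E(-184) + 532)/(31426 - 16056) = (2*(-184)³ + 532)/(31426 - 16056) = (2*(-6229504) + 532)/15370 = (-12459008 + 532)*(1/15370) = -12458476*1/15370 = -6229238/7685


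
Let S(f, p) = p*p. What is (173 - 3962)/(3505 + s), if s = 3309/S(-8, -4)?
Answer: -60624/59389 ≈ -1.0208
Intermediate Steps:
S(f, p) = p²
s = 3309/16 (s = 3309/((-4)²) = 3309/16 ≈ 206.81)
(173 - 3962)/(3505 + s) = (173 - 3962)/(3505 + 3309/16) = -3789/59389/16 = -3789*16/59389 = -60624/59389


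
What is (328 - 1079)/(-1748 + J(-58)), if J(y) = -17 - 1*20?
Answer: 751/1785 ≈ 0.42073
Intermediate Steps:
J(y) = -37 (J(y) = -17 - 20 = -37)
(328 - 1079)/(-1748 + J(-58)) = (328 - 1079)/(-1748 - 37) = -751/(-1785) = -751*(-1/1785) = 751/1785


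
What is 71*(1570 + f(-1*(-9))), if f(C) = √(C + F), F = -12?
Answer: 111470 + 71*I*√3 ≈ 1.1147e+5 + 122.98*I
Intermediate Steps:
f(C) = √(-12 + C) (f(C) = √(C - 12) = √(-12 + C))
71*(1570 + f(-1*(-9))) = 71*(1570 + √(-12 - 1*(-9))) = 71*(1570 + √(-12 + 9)) = 71*(1570 + √(-3)) = 71*(1570 + I*√3) = 111470 + 71*I*√3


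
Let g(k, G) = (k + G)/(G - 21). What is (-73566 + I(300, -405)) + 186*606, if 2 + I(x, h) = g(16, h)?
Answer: 16677437/426 ≈ 39149.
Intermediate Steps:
g(k, G) = (G + k)/(-21 + G)
I(x, h) = -2 + (16 + h)/(-21 + h) (I(x, h) = -2 + (h + 16)/(-21 + h) = -2 + (16 + h)/(-21 + h))
(-73566 + I(300, -405)) + 186*606 = (-73566 + (58 - 1*(-405))/(-21 - 405)) + 186*606 = (-73566 + (58 + 405)/(-426)) + 112716 = (-73566 - 1/426*463) + 112716 = (-73566 - 463/426) + 112716 = -31339579/426 + 112716 = 16677437/426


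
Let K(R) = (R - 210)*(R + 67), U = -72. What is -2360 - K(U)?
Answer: -3770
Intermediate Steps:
K(R) = (-210 + R)*(67 + R)
-2360 - K(U) = -2360 - (-14070 + (-72)**2 - 143*(-72)) = -2360 - (-14070 + 5184 + 10296) = -2360 - 1*1410 = -2360 - 1410 = -3770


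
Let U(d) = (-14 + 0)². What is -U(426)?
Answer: -196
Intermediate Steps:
U(d) = 196 (U(d) = (-14)² = 196)
-U(426) = -1*196 = -196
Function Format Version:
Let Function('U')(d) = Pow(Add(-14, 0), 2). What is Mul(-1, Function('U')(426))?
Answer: -196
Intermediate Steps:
Function('U')(d) = 196 (Function('U')(d) = Pow(-14, 2) = 196)
Mul(-1, Function('U')(426)) = Mul(-1, 196) = -196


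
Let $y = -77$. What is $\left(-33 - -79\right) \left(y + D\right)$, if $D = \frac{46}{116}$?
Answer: $- \frac{102189}{29} \approx -3523.8$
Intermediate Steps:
$D = \frac{23}{58}$ ($D = 46 \cdot \frac{1}{116} = \frac{23}{58} \approx 0.39655$)
$\left(-33 - -79\right) \left(y + D\right) = \left(-33 - -79\right) \left(-77 + \frac{23}{58}\right) = \left(-33 + 79\right) \left(- \frac{4443}{58}\right) = 46 \left(- \frac{4443}{58}\right) = - \frac{102189}{29}$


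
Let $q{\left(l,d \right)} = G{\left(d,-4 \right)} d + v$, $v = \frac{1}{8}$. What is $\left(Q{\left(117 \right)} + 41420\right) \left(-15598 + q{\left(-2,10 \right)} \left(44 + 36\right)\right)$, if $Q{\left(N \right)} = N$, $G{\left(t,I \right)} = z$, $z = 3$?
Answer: $-547789956$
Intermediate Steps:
$G{\left(t,I \right)} = 3$
$v = \frac{1}{8} \approx 0.125$
$q{\left(l,d \right)} = \frac{1}{8} + 3 d$ ($q{\left(l,d \right)} = 3 d + \frac{1}{8} = \frac{1}{8} + 3 d$)
$\left(Q{\left(117 \right)} + 41420\right) \left(-15598 + q{\left(-2,10 \right)} \left(44 + 36\right)\right) = \left(117 + 41420\right) \left(-15598 + \left(\frac{1}{8} + 3 \cdot 10\right) \left(44 + 36\right)\right) = 41537 \left(-15598 + \left(\frac{1}{8} + 30\right) 80\right) = 41537 \left(-15598 + \frac{241}{8} \cdot 80\right) = 41537 \left(-15598 + 2410\right) = 41537 \left(-13188\right) = -547789956$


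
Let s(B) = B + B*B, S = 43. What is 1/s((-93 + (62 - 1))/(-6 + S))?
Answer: -1369/160 ≈ -8.5562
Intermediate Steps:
s(B) = B + B²
1/s((-93 + (62 - 1))/(-6 + S)) = 1/(((-93 + (62 - 1))/(-6 + 43))*(1 + (-93 + (62 - 1))/(-6 + 43))) = 1/(((-93 + 61)/37)*(1 + (-93 + 61)/37)) = 1/((-32*1/37)*(1 - 32*1/37)) = 1/(-32*(1 - 32/37)/37) = 1/(-32/37*5/37) = 1/(-160/1369) = -1369/160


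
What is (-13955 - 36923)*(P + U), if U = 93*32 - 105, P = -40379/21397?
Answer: -3123421178224/21397 ≈ -1.4597e+8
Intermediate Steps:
P = -40379/21397 (P = -40379*1/21397 = -40379/21397 ≈ -1.8871)
U = 2871 (U = 2976 - 105 = 2871)
(-13955 - 36923)*(P + U) = (-13955 - 36923)*(-40379/21397 + 2871) = -50878*61390408/21397 = -3123421178224/21397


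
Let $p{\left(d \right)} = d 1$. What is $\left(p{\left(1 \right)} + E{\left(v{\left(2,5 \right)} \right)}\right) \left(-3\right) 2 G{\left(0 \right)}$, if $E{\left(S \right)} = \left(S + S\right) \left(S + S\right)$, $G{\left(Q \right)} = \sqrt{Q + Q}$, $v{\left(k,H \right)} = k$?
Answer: $0$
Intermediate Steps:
$G{\left(Q \right)} = \sqrt{2} \sqrt{Q}$ ($G{\left(Q \right)} = \sqrt{2 Q} = \sqrt{2} \sqrt{Q}$)
$p{\left(d \right)} = d$
$E{\left(S \right)} = 4 S^{2}$ ($E{\left(S \right)} = 2 S 2 S = 4 S^{2}$)
$\left(p{\left(1 \right)} + E{\left(v{\left(2,5 \right)} \right)}\right) \left(-3\right) 2 G{\left(0 \right)} = \left(1 + 4 \cdot 2^{2}\right) \left(-3\right) 2 \sqrt{2} \sqrt{0} = \left(1 + 4 \cdot 4\right) \left(- 6 \sqrt{2} \cdot 0\right) = \left(1 + 16\right) \left(\left(-6\right) 0\right) = 17 \cdot 0 = 0$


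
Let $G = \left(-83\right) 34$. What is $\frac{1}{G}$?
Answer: $- \frac{1}{2822} \approx -0.00035436$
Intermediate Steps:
$G = -2822$
$\frac{1}{G} = \frac{1}{-2822} = - \frac{1}{2822}$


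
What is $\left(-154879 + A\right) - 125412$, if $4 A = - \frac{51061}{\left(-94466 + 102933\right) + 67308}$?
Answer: $- \frac{84956253161}{303100} \approx -2.8029 \cdot 10^{5}$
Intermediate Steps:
$A = - \frac{51061}{303100}$ ($A = \frac{\left(-51061\right) \frac{1}{\left(-94466 + 102933\right) + 67308}}{4} = \frac{\left(-51061\right) \frac{1}{8467 + 67308}}{4} = \frac{\left(-51061\right) \frac{1}{75775}}{4} = \frac{1}{4} \left(- \frac{51061}{75775}\right) = - \frac{51061}{303100} \approx -0.16846$)
$\left(-154879 + A\right) - 125412 = \left(-154879 - \frac{51061}{303100}\right) - 125412 = - \frac{46943875961}{303100} - 125412 = - \frac{84956253161}{303100}$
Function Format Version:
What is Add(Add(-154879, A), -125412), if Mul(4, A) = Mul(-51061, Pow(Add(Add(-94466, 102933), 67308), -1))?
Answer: Rational(-84956253161, 303100) ≈ -2.8029e+5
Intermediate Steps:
A = Rational(-51061, 303100) (A = Mul(Rational(1, 4), Mul(-51061, Pow(Add(Add(-94466, 102933), 67308), -1))) = Mul(Rational(1, 4), Mul(-51061, Pow(Add(8467, 67308), -1))) = Mul(Rational(1, 4), Mul(-51061, Pow(75775, -1))) = Mul(Rational(1, 4), Mul(-51061, Rational(1, 75775))) = Mul(Rational(1, 4), Rational(-51061, 75775)) = Rational(-51061, 303100) ≈ -0.16846)
Add(Add(-154879, A), -125412) = Add(Add(-154879, Rational(-51061, 303100)), -125412) = Add(Rational(-46943875961, 303100), -125412) = Rational(-84956253161, 303100)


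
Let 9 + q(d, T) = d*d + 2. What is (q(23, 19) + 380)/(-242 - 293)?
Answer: -902/535 ≈ -1.6860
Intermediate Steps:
q(d, T) = -7 + d² (q(d, T) = -9 + (d*d + 2) = -9 + (d² + 2) = -9 + (2 + d²) = -7 + d²)
(q(23, 19) + 380)/(-242 - 293) = ((-7 + 23²) + 380)/(-242 - 293) = ((-7 + 529) + 380)/(-535) = (522 + 380)*(-1/535) = 902*(-1/535) = -902/535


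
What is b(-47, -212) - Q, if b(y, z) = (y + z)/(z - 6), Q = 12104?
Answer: -2638413/218 ≈ -12103.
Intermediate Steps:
b(y, z) = (y + z)/(-6 + z)
b(-47, -212) - Q = (-47 - 212)/(-6 - 212) - 1*12104 = -259/(-218) - 12104 = -1/218*(-259) - 12104 = 259/218 - 12104 = -2638413/218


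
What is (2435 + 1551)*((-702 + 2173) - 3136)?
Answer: -6636690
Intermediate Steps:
(2435 + 1551)*((-702 + 2173) - 3136) = 3986*(1471 - 3136) = 3986*(-1665) = -6636690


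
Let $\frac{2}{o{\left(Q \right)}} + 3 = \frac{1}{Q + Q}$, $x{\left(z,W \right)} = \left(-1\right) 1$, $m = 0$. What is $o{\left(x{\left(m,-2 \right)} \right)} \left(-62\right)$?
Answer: $\frac{248}{7} \approx 35.429$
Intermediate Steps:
$x{\left(z,W \right)} = -1$
$o{\left(Q \right)} = \frac{2}{-3 + \frac{1}{2 Q}}$ ($o{\left(Q \right)} = \frac{2}{-3 + \frac{1}{Q + Q}} = \frac{2}{-3 + \frac{1}{2 Q}}$)
$o{\left(x{\left(m,-2 \right)} \right)} \left(-62\right) = \left(-4\right) \left(-1\right) \frac{1}{-1 + 6 \left(-1\right)} \left(-62\right) = \left(-4\right) \left(-1\right) \frac{1}{-1 - 6} \left(-62\right) = \left(-4\right) \left(-1\right) \frac{1}{-7} \left(-62\right) = \left(-4\right) \left(-1\right) \left(- \frac{1}{7}\right) \left(-62\right) = \left(- \frac{4}{7}\right) \left(-62\right) = \frac{248}{7}$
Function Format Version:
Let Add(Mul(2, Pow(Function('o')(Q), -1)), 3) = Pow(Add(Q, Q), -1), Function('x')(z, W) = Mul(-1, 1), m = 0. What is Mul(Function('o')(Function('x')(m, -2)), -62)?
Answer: Rational(248, 7) ≈ 35.429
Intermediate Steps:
Function('x')(z, W) = -1
Function('o')(Q) = Mul(2, Pow(Add(-3, Mul(Rational(1, 2), Pow(Q, -1))), -1)) (Function('o')(Q) = Mul(2, Pow(Add(-3, Pow(Add(Q, Q), -1)), -1)) = Mul(2, Pow(Add(-3, Pow(Mul(2, Q), -1)), -1)) = Mul(2, Pow(Add(-3, Mul(Rational(1, 2), Pow(Q, -1))), -1)))
Mul(Function('o')(Function('x')(m, -2)), -62) = Mul(Mul(-4, -1, Pow(Add(-1, Mul(6, -1)), -1)), -62) = Mul(Mul(-4, -1, Pow(Add(-1, -6), -1)), -62) = Mul(Mul(-4, -1, Pow(-7, -1)), -62) = Mul(Mul(-4, -1, Rational(-1, 7)), -62) = Mul(Rational(-4, 7), -62) = Rational(248, 7)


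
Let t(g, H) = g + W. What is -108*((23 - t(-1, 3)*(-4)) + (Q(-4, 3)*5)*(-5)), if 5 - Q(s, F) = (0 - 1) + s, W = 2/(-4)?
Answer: 25164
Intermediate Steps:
W = -½ (W = 2*(-¼) = -½ ≈ -0.50000)
Q(s, F) = 6 - s (Q(s, F) = 5 - ((0 - 1) + s) = 5 - (-1 + s) = 5 + (1 - s) = 6 - s)
t(g, H) = -½ + g (t(g, H) = g - ½ = -½ + g)
-108*((23 - t(-1, 3)*(-4)) + (Q(-4, 3)*5)*(-5)) = -108*((23 - (-½ - 1)*(-4)) + ((6 - 1*(-4))*5)*(-5)) = -108*((23 - (-3)*(-4)/2) + ((6 + 4)*5)*(-5)) = -108*((23 - 1*6) + (10*5)*(-5)) = -108*((23 - 6) + 50*(-5)) = -108*(17 - 250) = -108*(-233) = 25164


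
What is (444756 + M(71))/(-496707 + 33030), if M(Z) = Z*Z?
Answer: -449797/463677 ≈ -0.97007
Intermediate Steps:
M(Z) = Z²
(444756 + M(71))/(-496707 + 33030) = (444756 + 71²)/(-496707 + 33030) = (444756 + 5041)/(-463677) = 449797*(-1/463677) = -449797/463677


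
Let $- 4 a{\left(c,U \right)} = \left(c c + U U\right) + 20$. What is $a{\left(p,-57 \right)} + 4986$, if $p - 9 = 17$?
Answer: $\frac{15999}{4} \approx 3999.8$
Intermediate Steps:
$p = 26$ ($p = 9 + 17 = 26$)
$a{\left(c,U \right)} = -5 - \frac{U^{2}}{4} - \frac{c^{2}}{4}$ ($a{\left(c,U \right)} = - \frac{\left(c c + U U\right) + 20}{4} = - \frac{\left(c^{2} + U^{2}\right) + 20}{4} = - \frac{\left(U^{2} + c^{2}\right) + 20}{4} = - \frac{20 + U^{2} + c^{2}}{4} = -5 - \frac{U^{2}}{4} - \frac{c^{2}}{4}$)
$a{\left(p,-57 \right)} + 4986 = \left(-5 - \frac{\left(-57\right)^{2}}{4} - \frac{26^{2}}{4}\right) + 4986 = \left(-5 - \frac{3249}{4} - 169\right) + 4986 = - \frac{3945}{4} + 4986 = \frac{15999}{4}$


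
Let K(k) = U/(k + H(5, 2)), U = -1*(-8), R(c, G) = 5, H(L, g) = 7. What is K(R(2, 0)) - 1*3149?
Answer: -9445/3 ≈ -3148.3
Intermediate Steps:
U = 8
K(k) = 8/(7 + k) (K(k) = 8/(k + 7) = 8/(7 + k))
K(R(2, 0)) - 1*3149 = 8/(7 + 5) - 1*3149 = 8/12 - 3149 = 8*(1/12) - 3149 = ⅔ - 3149 = -9445/3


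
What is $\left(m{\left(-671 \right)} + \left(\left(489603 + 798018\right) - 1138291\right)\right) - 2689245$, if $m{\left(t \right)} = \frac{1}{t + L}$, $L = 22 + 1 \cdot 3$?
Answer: $- \frac{1640785091}{646} \approx -2.5399 \cdot 10^{6}$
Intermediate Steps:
$L = 25$ ($L = 22 + 3 = 25$)
$m{\left(t \right)} = \frac{1}{25 + t}$ ($m{\left(t \right)} = \frac{1}{t + 25} = \frac{1}{25 + t}$)
$\left(m{\left(-671 \right)} + \left(\left(489603 + 798018\right) - 1138291\right)\right) - 2689245 = \left(\frac{1}{25 - 671} + \left(\left(489603 + 798018\right) - 1138291\right)\right) - 2689245 = \left(\frac{1}{-646} + \left(1287621 - 1138291\right)\right) - 2689245 = \left(- \frac{1}{646} + 149330\right) - 2689245 = \frac{96467179}{646} - 2689245 = - \frac{1640785091}{646}$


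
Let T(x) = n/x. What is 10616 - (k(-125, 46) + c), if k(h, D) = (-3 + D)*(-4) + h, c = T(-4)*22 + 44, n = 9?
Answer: 21837/2 ≈ 10919.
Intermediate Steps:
T(x) = 9/x
c = -11/2 (c = (9/(-4))*22 + 44 = (9*(-¼))*22 + 44 = -9/4*22 + 44 = -99/2 + 44 = -11/2 ≈ -5.5000)
k(h, D) = 12 + h - 4*D (k(h, D) = (12 - 4*D) + h = 12 + h - 4*D)
10616 - (k(-125, 46) + c) = 10616 - ((12 - 125 - 4*46) - 11/2) = 10616 - ((12 - 125 - 184) - 11/2) = 10616 - (-297 - 11/2) = 10616 - 1*(-605/2) = 10616 + 605/2 = 21837/2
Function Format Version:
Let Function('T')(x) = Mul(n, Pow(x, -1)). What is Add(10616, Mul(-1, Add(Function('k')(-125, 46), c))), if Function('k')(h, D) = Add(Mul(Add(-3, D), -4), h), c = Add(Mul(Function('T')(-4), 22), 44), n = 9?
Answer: Rational(21837, 2) ≈ 10919.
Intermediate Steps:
Function('T')(x) = Mul(9, Pow(x, -1))
c = Rational(-11, 2) (c = Add(Mul(Mul(9, Pow(-4, -1)), 22), 44) = Add(Mul(Mul(9, Rational(-1, 4)), 22), 44) = Add(Mul(Rational(-9, 4), 22), 44) = Add(Rational(-99, 2), 44) = Rational(-11, 2) ≈ -5.5000)
Function('k')(h, D) = Add(12, h, Mul(-4, D)) (Function('k')(h, D) = Add(Add(12, Mul(-4, D)), h) = Add(12, h, Mul(-4, D)))
Add(10616, Mul(-1, Add(Function('k')(-125, 46), c))) = Add(10616, Mul(-1, Add(Add(12, -125, Mul(-4, 46)), Rational(-11, 2)))) = Add(10616, Mul(-1, Add(Add(12, -125, -184), Rational(-11, 2)))) = Add(10616, Mul(-1, Add(-297, Rational(-11, 2)))) = Add(10616, Mul(-1, Rational(-605, 2))) = Add(10616, Rational(605, 2)) = Rational(21837, 2)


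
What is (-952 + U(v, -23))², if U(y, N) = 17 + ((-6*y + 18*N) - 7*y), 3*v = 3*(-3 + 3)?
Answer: 1819801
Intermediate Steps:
v = 0 (v = (3*(-3 + 3))/3 = (3*0)/3 = (⅓)*0 = 0)
U(y, N) = 17 - 13*y + 18*N (U(y, N) = 17 + (-13*y + 18*N) = 17 - 13*y + 18*N)
(-952 + U(v, -23))² = (-952 + (17 - 13*0 + 18*(-23)))² = (-952 + (17 + 0 - 414))² = (-952 - 397)² = (-1349)² = 1819801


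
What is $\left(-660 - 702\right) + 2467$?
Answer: $1105$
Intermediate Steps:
$\left(-660 - 702\right) + 2467 = -1362 + 2467 = 1105$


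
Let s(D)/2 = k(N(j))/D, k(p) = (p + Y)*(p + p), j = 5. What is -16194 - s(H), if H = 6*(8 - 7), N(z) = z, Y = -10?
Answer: -48532/3 ≈ -16177.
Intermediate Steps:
H = 6 (H = 6*1 = 6)
k(p) = 2*p*(-10 + p) (k(p) = (p - 10)*(p + p) = (-10 + p)*(2*p) = 2*p*(-10 + p))
s(D) = -100/D (s(D) = 2*((2*5*(-10 + 5))/D) = 2*((2*5*(-5))/D) = 2*(-50/D) = -100/D)
-16194 - s(H) = -16194 - (-100)/6 = -16194 - 1*(-50/3) = -16194 + 50/3 = -48532/3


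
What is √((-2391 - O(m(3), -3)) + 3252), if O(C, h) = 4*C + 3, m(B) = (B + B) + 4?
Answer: √818 ≈ 28.601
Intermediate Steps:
m(B) = 4 + 2*B (m(B) = 2*B + 4 = 4 + 2*B)
O(C, h) = 3 + 4*C
√((-2391 - O(m(3), -3)) + 3252) = √((-2391 - (3 + 4*(4 + 2*3))) + 3252) = √((-2391 - (3 + 4*(4 + 6))) + 3252) = √((-2391 - (3 + 4*10)) + 3252) = √((-2391 - (3 + 40)) + 3252) = √((-2391 - 1*43) + 3252) = √((-2391 - 43) + 3252) = √(-2434 + 3252) = √818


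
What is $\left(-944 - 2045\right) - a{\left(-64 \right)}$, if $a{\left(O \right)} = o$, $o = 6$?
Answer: $-2995$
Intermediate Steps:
$a{\left(O \right)} = 6$
$\left(-944 - 2045\right) - a{\left(-64 \right)} = \left(-944 - 2045\right) - 6 = -2989 - 6 = -2995$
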